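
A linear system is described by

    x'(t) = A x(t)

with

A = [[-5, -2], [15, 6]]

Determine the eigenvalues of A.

det(sI - A) = s^2 - (tr A)s + det A, with tr A = (-5) + 6 = 1 and det A = (-5)·6 - (-2)·15 = -30 - (-30) = 0.
So p(s) = det(sI - A) = s^2 - s.
Factor s^2 - s: two numbers with sum 1 and product 0 are 1 and 0, so s^2 - s = s(s - 1).
Hence p(s) = s (s - 1), with roots 0, 1.
At least one eigenvalue has non-negative real part, so the system is not asymptotically stable.

0, 1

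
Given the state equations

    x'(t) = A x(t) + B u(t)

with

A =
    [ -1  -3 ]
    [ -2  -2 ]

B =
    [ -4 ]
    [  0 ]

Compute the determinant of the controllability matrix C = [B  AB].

AB = [[4], [8]]
Controllability matrix C = [B  AB] = [[-4, 4], [0, 8]]
det(C) = (-4)·8 - 4·0 = -32 - 0 = -32
Since det(C) ≠ 0, rank(C) = 2 and the system is completely controllable.

-32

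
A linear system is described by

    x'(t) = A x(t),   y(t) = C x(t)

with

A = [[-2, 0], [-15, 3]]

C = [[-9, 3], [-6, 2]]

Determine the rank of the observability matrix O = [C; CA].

CA = [[-27, 9], [-18, 6]]
Observability matrix O = [C; CA] = [[-9, 3], [-6, 2], [-27, 9], [-18, 6]]
Every row of O is a scalar multiple of row 1 = [-9, 3] (multipliers 1, 2/3, 3, 2), so the rows span a one-dimensional space.
O ≠ 0, hence rank(O) = 1.
rank(O) = 1 < n = 2, so the pair (A, C) is not completely observable.

1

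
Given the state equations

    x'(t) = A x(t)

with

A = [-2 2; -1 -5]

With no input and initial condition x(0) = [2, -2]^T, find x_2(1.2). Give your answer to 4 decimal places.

det(sI - A) = s^2 - (tr A)s + det A, with tr A = (-2) + (-5) = -7 and det A = (-2)·(-5) - 2·(-1) = 10 - (-2) = 12.
So p(s) = det(sI - A) = s^2 + 7s + 12.
Factor s^2 + 7s + 12: two numbers with sum -7 and product 12 are -3 and -4, so s^2 + 7s + 12 = (s + 3)(s + 4).
Hence p(s) = (s + 3) (s + 4), with roots -4, -3.
The eigenvalues -4, -3 are distinct and real, so A is diagonalisable and x(t) = e^{At} x(0) = V diag(e^{λ_i t}) V^{-1} x(0), where the columns of V are the eigenvectors.
λ = -4: A - (-4)I = [[2, 2], [-1, -1]]. Row 1 gives 2·v1 + 2·v2 = 0, so take v_1 = [-1, 1]^T.
λ = -3: A - (-3)I = [[1, 2], [-1, -2]]. Row 1 gives 1·v1 + 2·v2 = 0, so take v_2 = [2, -1]^T.
V = [v_1 v_2] = [[-1, 2], [1, -1]] has det V = -1, so V^{-1} = adj(V)/det V = [[1, 2], [1, 1]].
Modal coordinates z(0) = V^{-1} x(0): 1·2 + 2·(-2) = -2; 1·2 + 1·(-2) = 0; so z(0) = [-2, 0]^T.
x_2(t) = Σ_i (v_i)_2 · z_i(0) · e^{λ_i t} (row 2 of V times the modal terms).
x_2(1.2) = 1·(-2)·e^{-4·1.2} + (-1)·0·e^{-3·1.2} = (-2)·0.008230 + 0·0.027324 = -0.0165.

-0.0165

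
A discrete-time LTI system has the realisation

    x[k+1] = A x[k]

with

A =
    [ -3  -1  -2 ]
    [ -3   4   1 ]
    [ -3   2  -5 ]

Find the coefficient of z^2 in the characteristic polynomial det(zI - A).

Expand det(zI - A) for the 3×3 matrix.
p(z) = z^3 + 4z^2 - 28z - 72.
(Check: constant term = det(-A) = (-1)^3 det A = -72; coefficient of z^2 = -tr A = 4.)
The coefficient of z^2 is 4.

4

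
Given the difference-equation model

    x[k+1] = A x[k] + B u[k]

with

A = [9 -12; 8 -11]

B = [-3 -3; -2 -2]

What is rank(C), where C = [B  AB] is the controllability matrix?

1

AB = [[-3, -3], [-2, -2]]
Controllability matrix C = [B  AB] = [[-3, -3, -3, -3], [-2, -2, -2, -2]]
Every column of C is a scalar multiple of column 1 = [-3, -2] (multipliers 1, 1, 1, 1), so the columns span a one-dimensional space.
C ≠ 0, hence rank(C) = 1.
rank(C) = 1 < n = 2, so the pair (A, B) is not completely controllable.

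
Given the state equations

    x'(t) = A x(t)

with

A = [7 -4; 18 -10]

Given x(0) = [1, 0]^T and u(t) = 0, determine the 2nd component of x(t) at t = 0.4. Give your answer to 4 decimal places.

det(sI - A) = s^2 - (tr A)s + det A, with tr A = 7 + (-10) = -3 and det A = 7·(-10) - (-4)·18 = -70 - (-72) = 2.
So p(s) = det(sI - A) = s^2 + 3s + 2.
Factor s^2 + 3s + 2: two numbers with sum -3 and product 2 are -1 and -2, so s^2 + 3s + 2 = (s + 1)(s + 2).
Hence p(s) = (s + 1) (s + 2), with roots -2, -1.
The eigenvalues -2, -1 are distinct and real, so A is diagonalisable and x(t) = e^{At} x(0) = V diag(e^{λ_i t}) V^{-1} x(0), where the columns of V are the eigenvectors.
λ = -2: A - (-2)I = [[9, -4], [18, -8]]. Row 1 gives 9·v1 + (-4)·v2 = 0, so take v_1 = [4, 9]^T.
λ = -1: A - (-1)I = [[8, -4], [18, -9]]. Row 1 gives 8·v1 + (-4)·v2 = 0, so take v_2 = [1, 2]^T.
V = [v_1 v_2] = [[4, 1], [9, 2]] has det V = -1, so V^{-1} = adj(V)/det V = [[-2, 1], [9, -4]].
Modal coordinates z(0) = V^{-1} x(0): (-2)·1 + 1·0 = -2; 9·1 + (-4)·0 = 9; so z(0) = [-2, 9]^T.
x_2(t) = Σ_i (v_i)_2 · z_i(0) · e^{λ_i t} (row 2 of V times the modal terms).
x_2(0.4) = 9·(-2)·e^{-2·0.4} + 2·9·e^{-1·0.4} = (-18)·0.449329 + 18·0.670320 = 3.9778.

3.9778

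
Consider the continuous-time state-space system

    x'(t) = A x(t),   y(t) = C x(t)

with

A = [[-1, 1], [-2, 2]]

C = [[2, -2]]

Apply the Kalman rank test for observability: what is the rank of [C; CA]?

CA = [[2, -2]]
Observability matrix O = [C; CA] = [[2, -2], [2, -2]]
Every row of O is a scalar multiple of row 1 = [2, -2] (multipliers 1, 1), so the rows span a one-dimensional space.
O ≠ 0, hence rank(O) = 1.
rank(O) = 1 < n = 2, so the pair (A, C) is not completely observable.

1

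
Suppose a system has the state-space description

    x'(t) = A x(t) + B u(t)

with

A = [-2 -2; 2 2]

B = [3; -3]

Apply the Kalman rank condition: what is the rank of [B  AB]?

AB = [[0], [0]]
Controllability matrix C = [B  AB] = [[3, 0], [-3, 0]]
Every column of C is a scalar multiple of column 1 = [3, -3] (multipliers 1, 0), so the columns span a one-dimensional space.
C ≠ 0, hence rank(C) = 1.
rank(C) = 1 < n = 2, so the pair (A, B) is not completely controllable.

1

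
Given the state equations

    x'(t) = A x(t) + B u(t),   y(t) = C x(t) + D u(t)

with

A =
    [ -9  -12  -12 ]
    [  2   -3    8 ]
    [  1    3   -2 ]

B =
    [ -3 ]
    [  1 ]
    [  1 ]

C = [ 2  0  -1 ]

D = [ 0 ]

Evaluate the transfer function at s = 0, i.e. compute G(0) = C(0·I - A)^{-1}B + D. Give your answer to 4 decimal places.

G(0) = C(-A)^{-1}B + D = -C A^{-1} B + D.
det A = -90, so A^{-1} = (1/-90)·adj(A) = [[1/5, 2/3, 22/15], [-2/15, -1/3, -8/15], [-1/10, -1/6, -17/30]]
A^{-1} B = [23/15, -7/15, -13/30]^T
C A^{-1} B = 7/2
G(0) = D - C A^{-1} B = 0 - (7/2) = -7/2 ≈ -3.5000

-3.5000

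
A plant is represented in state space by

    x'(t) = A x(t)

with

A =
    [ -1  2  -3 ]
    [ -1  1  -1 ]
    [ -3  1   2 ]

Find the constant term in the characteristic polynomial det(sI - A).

Expand det(sI - A) for the 3×3 matrix.
p(s) = s^3 - 2s^2 - 7s - 1.
(Check: constant term = det(-A) = (-1)^3 det A = -1; coefficient of s^2 = -tr A = -2.)
The constant term is -1.

-1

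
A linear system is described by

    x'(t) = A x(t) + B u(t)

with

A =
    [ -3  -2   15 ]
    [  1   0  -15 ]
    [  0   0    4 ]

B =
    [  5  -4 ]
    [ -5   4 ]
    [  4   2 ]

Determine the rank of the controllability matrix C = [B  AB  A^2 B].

2

AB = [[55, 34], [-55, -34], [16, 8]]
A^2B = [[185, 86], [-185, -86], [64, 32]]
Controllability matrix C = [B  AB  A^2B] = [[5, -4, 55, 34, 185, 86], [-5, 4, -55, -34, -185, -86], [4, 2, 16, 8, 64, 32]]
The rows r1, r2, r3 of C are linearly dependent: r1 + r2 = 0 (check each entry), so rank(C) ≤ 2.
The 2×2 minor from rows 1, 3, columns 1, 2 is 5·2 - (-4)·4 = 10 - (-16) = 26 ≠ 0, so rank(C) = 2.
rank(C) = 2 < n = 3, so the pair (A, B) is not completely controllable.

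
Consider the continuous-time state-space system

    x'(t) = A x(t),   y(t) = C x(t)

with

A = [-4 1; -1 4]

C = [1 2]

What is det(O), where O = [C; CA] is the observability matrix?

21

CA = [[-6, 9]]
Observability matrix O = [C; CA] = [[1, 2], [-6, 9]]
det(O) = 1·9 - 2·(-6) = 9 - (-12) = 21
Since det(O) ≠ 0, rank(O) = 2 and the system is completely observable.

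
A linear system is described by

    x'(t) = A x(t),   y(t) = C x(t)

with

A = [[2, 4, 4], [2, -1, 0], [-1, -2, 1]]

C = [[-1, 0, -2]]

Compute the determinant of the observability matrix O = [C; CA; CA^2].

-72

CA = [[0, 0, -6]]
CA^2 = [[6, 12, -6]]
Observability matrix O = [C; CA; CA^2] = [[-1, 0, -2], [0, 0, -6], [6, 12, -6]]
Expanding along the first row, det(O) = (-1)·(0·(-6) - (-6)·12) - 0·(0·(-6) - (-6)·6) + (-2)·(0·12 - 0·6) = (-1)·72 - 0·36 + (-2)·0 = -72
Since det(O) ≠ 0, rank(O) = 3 and the system is completely observable.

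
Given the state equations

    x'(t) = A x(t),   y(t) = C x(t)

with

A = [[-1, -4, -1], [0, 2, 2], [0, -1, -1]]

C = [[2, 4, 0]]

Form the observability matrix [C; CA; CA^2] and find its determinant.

CA = [[-2, 0, 6]]
CA^2 = [[2, 2, -4]]
Observability matrix O = [C; CA; CA^2] = [[2, 4, 0], [-2, 0, 6], [2, 2, -4]]
Expanding along the first row, det(O) = 2·(0·(-4) - 6·2) - 4·((-2)·(-4) - 6·2) + 0·((-2)·2 - 0·2) = 2·(-12) - 4·(-4) + 0·(-4) = -8
Since det(O) ≠ 0, rank(O) = 3 and the system is completely observable.

-8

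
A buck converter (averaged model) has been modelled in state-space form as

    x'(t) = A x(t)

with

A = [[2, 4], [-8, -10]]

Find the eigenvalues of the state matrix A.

det(sI - A) = s^2 - (tr A)s + det A, with tr A = 2 + (-10) = -8 and det A = 2·(-10) - 4·(-8) = -20 - (-32) = 12.
So p(s) = det(sI - A) = s^2 + 8s + 12.
Factor s^2 + 8s + 12: two numbers with sum -8 and product 12 are -2 and -6, so s^2 + 8s + 12 = (s + 2)(s + 6).
Hence p(s) = (s + 2) (s + 6), with roots -6, -2.
All eigenvalues have negative real part, so the system is asymptotically stable.

-6, -2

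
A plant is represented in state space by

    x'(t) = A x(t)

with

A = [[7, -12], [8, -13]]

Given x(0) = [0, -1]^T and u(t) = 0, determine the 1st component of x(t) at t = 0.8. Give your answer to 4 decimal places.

det(sI - A) = s^2 - (tr A)s + det A, with tr A = 7 + (-13) = -6 and det A = 7·(-13) - (-12)·8 = -91 - (-96) = 5.
So p(s) = det(sI - A) = s^2 + 6s + 5.
Factor s^2 + 6s + 5: two numbers with sum -6 and product 5 are -1 and -5, so s^2 + 6s + 5 = (s + 1)(s + 5).
Hence p(s) = (s + 1) (s + 5), with roots -5, -1.
The eigenvalues -5, -1 are distinct and real, so A is diagonalisable and x(t) = e^{At} x(0) = V diag(e^{λ_i t}) V^{-1} x(0), where the columns of V are the eigenvectors.
λ = -5: A - (-5)I = [[12, -12], [8, -8]]. Row 1 gives 12·v1 + (-12)·v2 = 0, so take v_1 = [1, 1]^T.
λ = -1: A - (-1)I = [[8, -12], [8, -12]]. Row 1 gives 8·v1 + (-12)·v2 = 0, so take v_2 = [3, 2]^T.
V = [v_1 v_2] = [[1, 3], [1, 2]] has det V = -1, so V^{-1} = adj(V)/det V = [[-2, 3], [1, -1]].
Modal coordinates z(0) = V^{-1} x(0): (-2)·0 + 3·(-1) = -3; 1·0 + (-1)·(-1) = 1; so z(0) = [-3, 1]^T.
x_1(t) = Σ_i (v_i)_1 · z_i(0) · e^{λ_i t} (row 1 of V times the modal terms).
x_1(0.8) = 1·(-3)·e^{-5·0.8} + 3·1·e^{-1·0.8} = (-3)·0.018316 + 3·0.449329 = 1.2930.

1.2930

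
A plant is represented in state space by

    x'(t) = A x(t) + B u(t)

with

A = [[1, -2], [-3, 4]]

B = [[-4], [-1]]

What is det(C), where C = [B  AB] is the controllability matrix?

AB = [[-2], [8]]
Controllability matrix C = [B  AB] = [[-4, -2], [-1, 8]]
det(C) = (-4)·8 - (-2)·(-1) = -32 - 2 = -34
Since det(C) ≠ 0, rank(C) = 2 and the system is completely controllable.

-34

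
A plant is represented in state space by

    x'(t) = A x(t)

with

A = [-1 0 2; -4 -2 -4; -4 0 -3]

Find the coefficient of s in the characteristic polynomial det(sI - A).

19

Expand det(sI - A) for the 3×3 matrix.
p(s) = s^3 + 6s^2 + 19s + 22.
(Check: constant term = det(-A) = (-1)^3 det A = 22; coefficient of s^2 = -tr A = 6.)
The coefficient of s is 19.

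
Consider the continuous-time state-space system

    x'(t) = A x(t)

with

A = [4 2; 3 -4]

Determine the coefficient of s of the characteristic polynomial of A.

0

For a 2×2 matrix, det(sI - A) = s^2 - (tr A)s + det A.
tr A = 0, det A = -22.
So p(s) = s^2 - 22.
The coefficient of s is 0.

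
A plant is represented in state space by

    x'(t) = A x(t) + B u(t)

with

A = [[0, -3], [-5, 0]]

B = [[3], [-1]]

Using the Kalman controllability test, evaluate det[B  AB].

-42

AB = [[3], [-15]]
Controllability matrix C = [B  AB] = [[3, 3], [-1, -15]]
det(C) = 3·(-15) - 3·(-1) = -45 - (-3) = -42
Since det(C) ≠ 0, rank(C) = 2 and the system is completely controllable.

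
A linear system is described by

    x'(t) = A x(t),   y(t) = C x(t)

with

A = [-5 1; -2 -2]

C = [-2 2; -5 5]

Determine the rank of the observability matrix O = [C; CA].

1

CA = [[6, -6], [15, -15]]
Observability matrix O = [C; CA] = [[-2, 2], [-5, 5], [6, -6], [15, -15]]
Every row of O is a scalar multiple of row 1 = [-2, 2] (multipliers 1, 5/2, -3, -15/2), so the rows span a one-dimensional space.
O ≠ 0, hence rank(O) = 1.
rank(O) = 1 < n = 2, so the pair (A, C) is not completely observable.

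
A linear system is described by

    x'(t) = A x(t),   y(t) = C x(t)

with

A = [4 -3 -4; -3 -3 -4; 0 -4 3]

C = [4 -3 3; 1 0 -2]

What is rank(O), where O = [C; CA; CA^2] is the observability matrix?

CA = [[25, -15, 5], [4, 5, -10]]
CA^2 = [[145, -50, -25], [1, 13, -66]]
Observability matrix O = [C; CA; CA^2] = [[4, -3, 3], [1, 0, -2], [25, -15, 5], [4, 5, -10], [145, -50, -25], [1, 13, -66]]
Take the 3×3 submatrix of O formed by rows 1, 2, 4: [[4, -3, 3], [1, 0, -2], [4, 5, -10]]. Its determinant is 4·(0·(-10) - (-2)·5) - (-3)·(1·(-10) - (-2)·4) + 3·(1·5 - 0·4) = 4·10 - (-3)·(-2) + 3·5 = 49 ≠ 0.
So rank(O) ≥ 3; since O has 3 columns, rank(O) = 3.
rank(O) = 3 = n, so the pair (A, C) is completely observable.

3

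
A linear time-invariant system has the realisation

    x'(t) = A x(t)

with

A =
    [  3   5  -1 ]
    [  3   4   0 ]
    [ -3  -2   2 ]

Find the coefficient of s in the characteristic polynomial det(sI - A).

Expand det(sI - A) for the 3×3 matrix.
p(s) = s^3 - 9s^2 + 8s + 12.
(Check: constant term = det(-A) = (-1)^3 det A = 12; coefficient of s^2 = -tr A = -9.)
The coefficient of s is 8.

8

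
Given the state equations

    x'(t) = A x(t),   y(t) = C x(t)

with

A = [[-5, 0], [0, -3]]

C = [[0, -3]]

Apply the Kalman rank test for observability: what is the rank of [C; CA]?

1

CA = [[0, 9]]
Observability matrix O = [C; CA] = [[0, -3], [0, 9]]
Every row of O is a scalar multiple of row 1 = [0, -3] (multipliers 1, -3), so the rows span a one-dimensional space.
O ≠ 0, hence rank(O) = 1.
rank(O) = 1 < n = 2, so the pair (A, C) is not completely observable.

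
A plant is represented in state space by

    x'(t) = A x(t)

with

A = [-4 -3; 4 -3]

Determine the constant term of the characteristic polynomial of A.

For a 2×2 matrix, det(sI - A) = s^2 - (tr A)s + det A.
tr A = -7, det A = 24.
So p(s) = s^2 + 7s + 24.
The constant term is 24.

24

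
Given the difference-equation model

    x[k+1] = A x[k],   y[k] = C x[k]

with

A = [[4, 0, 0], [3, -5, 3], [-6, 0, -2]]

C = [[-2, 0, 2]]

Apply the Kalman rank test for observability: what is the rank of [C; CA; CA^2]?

2

CA = [[-20, 0, -4]]
CA^2 = [[-56, 0, 8]]
Observability matrix O = [C; CA; CA^2] = [[-2, 0, 2], [-20, 0, -4], [-56, 0, 8]]
Column 2 of O is identically zero, so rank(O) ≤ 2.
The 2×2 minor from rows 1, 2, columns 1, 3 is (-2)·(-4) - 2·(-20) = 8 - (-40) = 48 ≠ 0, so rank(O) = 2.
rank(O) = 2 < n = 3, so the pair (A, C) is not completely observable.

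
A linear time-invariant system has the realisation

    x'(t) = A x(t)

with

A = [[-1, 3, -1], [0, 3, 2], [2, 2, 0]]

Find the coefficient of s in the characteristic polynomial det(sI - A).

Expand det(sI - A) for the 3×3 matrix.
p(s) = s^3 - 2s^2 - 5s - 22.
(Check: constant term = det(-A) = (-1)^3 det A = -22; coefficient of s^2 = -tr A = -2.)
The coefficient of s is -5.

-5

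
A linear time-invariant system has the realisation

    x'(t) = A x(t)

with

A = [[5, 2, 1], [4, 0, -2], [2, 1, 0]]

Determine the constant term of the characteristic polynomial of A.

Expand det(sI - A) for the 3×3 matrix.
p(s) = s^3 - 5s^2 - 8s - 6.
(Check: constant term = det(-A) = (-1)^3 det A = -6; coefficient of s^2 = -tr A = -5.)
The constant term is -6.

-6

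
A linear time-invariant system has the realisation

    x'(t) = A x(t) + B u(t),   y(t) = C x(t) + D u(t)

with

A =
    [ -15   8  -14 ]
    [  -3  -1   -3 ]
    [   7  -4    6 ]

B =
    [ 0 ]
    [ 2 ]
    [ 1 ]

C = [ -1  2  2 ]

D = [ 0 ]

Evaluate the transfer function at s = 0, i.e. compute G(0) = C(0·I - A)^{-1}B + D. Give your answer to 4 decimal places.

5.5000

G(0) = C(-A)^{-1}B + D = -C A^{-1} B + D.
det A = -20, so A^{-1} = (1/-20)·adj(A) = [[9/10, -2/5, 19/10], [3/20, -2/5, 3/20], [-19/20, 1/5, -39/20]]
A^{-1} B = [11/10, -13/20, -31/20]^T
C A^{-1} B = -11/2
G(0) = D - C A^{-1} B = 0 - (-11/2) = 11/2 ≈ 5.5000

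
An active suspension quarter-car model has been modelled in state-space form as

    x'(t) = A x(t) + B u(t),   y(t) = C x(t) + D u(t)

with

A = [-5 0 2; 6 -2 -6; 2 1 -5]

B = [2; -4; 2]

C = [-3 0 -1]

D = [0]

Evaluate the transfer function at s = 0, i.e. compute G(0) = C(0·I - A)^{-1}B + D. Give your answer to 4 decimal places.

G(0) = C(-A)^{-1}B + D = -C A^{-1} B + D.
det A = -60, so A^{-1} = (1/-60)·adj(A) = [[-4/15, -1/30, -1/15], [-3/10, -7/20, 3/10], [-1/6, -1/12, -1/6]]
A^{-1} B = [-8/15, 7/5, -1/3]^T
C A^{-1} B = 29/15
G(0) = D - C A^{-1} B = 0 - (29/15) = -29/15 ≈ -1.9333

-1.9333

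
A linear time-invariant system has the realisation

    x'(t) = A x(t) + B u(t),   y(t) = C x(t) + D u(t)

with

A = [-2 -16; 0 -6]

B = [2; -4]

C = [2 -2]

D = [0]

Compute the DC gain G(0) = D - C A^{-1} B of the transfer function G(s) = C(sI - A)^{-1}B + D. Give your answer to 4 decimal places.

G(0) = C(-A)^{-1}B + D = -C A^{-1} B + D.
det A = 12, so A^{-1} = (1/12)·adj(A) = [[-1/2, 4/3], [0, -1/6]]
A^{-1} B = [-19/3, 2/3]^T
C A^{-1} B = -14
G(0) = D - C A^{-1} B = 0 - (-14) = 14

14.0000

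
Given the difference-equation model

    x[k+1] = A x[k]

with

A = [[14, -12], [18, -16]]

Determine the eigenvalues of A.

det(zI - A) = z^2 - (tr A)z + det A, with tr A = 14 + (-16) = -2 and det A = 14·(-16) - (-12)·18 = -224 - (-216) = -8.
So p(z) = det(zI - A) = z^2 + 2z - 8.
Factor z^2 + 2z - 8: two numbers with sum -2 and product -8 are 2 and -4, so z^2 + 2z - 8 = (z - 2)(z + 4).
Hence p(z) = (z - 2) (z + 4), with roots -4, 2.

-4, 2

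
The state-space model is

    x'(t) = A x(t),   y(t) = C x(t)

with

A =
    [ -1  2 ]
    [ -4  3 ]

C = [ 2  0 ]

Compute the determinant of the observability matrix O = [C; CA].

8

CA = [[-2, 4]]
Observability matrix O = [C; CA] = [[2, 0], [-2, 4]]
det(O) = 2·4 - 0·(-2) = 8 - 0 = 8
Since det(O) ≠ 0, rank(O) = 2 and the system is completely observable.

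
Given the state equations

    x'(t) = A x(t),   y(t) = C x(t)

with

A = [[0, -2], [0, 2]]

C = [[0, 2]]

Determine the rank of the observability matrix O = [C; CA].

1

CA = [[0, 4]]
Observability matrix O = [C; CA] = [[0, 2], [0, 4]]
Every row of O is a scalar multiple of row 1 = [0, 2] (multipliers 1, 2), so the rows span a one-dimensional space.
O ≠ 0, hence rank(O) = 1.
rank(O) = 1 < n = 2, so the pair (A, C) is not completely observable.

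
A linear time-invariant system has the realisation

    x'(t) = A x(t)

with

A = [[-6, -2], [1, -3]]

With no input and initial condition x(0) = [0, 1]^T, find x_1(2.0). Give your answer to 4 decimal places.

-0.0006

det(sI - A) = s^2 - (tr A)s + det A, with tr A = (-6) + (-3) = -9 and det A = (-6)·(-3) - (-2)·1 = 18 - (-2) = 20.
So p(s) = det(sI - A) = s^2 + 9s + 20.
Factor s^2 + 9s + 20: two numbers with sum -9 and product 20 are -4 and -5, so s^2 + 9s + 20 = (s + 4)(s + 5).
Hence p(s) = (s + 4) (s + 5), with roots -5, -4.
The eigenvalues -5, -4 are distinct and real, so A is diagonalisable and x(t) = e^{At} x(0) = V diag(e^{λ_i t}) V^{-1} x(0), where the columns of V are the eigenvectors.
λ = -5: A - (-5)I = [[-1, -2], [1, 2]]. Row 1 gives (-1)·v1 + (-2)·v2 = 0, so take v_1 = [2, -1]^T.
λ = -4: A - (-4)I = [[-2, -2], [1, 1]]. Row 1 gives (-2)·v1 + (-2)·v2 = 0, so take v_2 = [-1, 1]^T.
V = [v_1 v_2] = [[2, -1], [-1, 1]] has det V = 1, so V^{-1} = adj(V)/det V = [[1, 1], [1, 2]].
Modal coordinates z(0) = V^{-1} x(0): 1·0 + 1·1 = 1; 1·0 + 2·1 = 2; so z(0) = [1, 2]^T.
x_1(t) = Σ_i (v_i)_1 · z_i(0) · e^{λ_i t} (row 1 of V times the modal terms).
x_1(2.0) = 2·1·e^{-5·2.0} + (-1)·2·e^{-4·2.0} = 2·0.000045 + (-2)·0.000335 = -0.0006.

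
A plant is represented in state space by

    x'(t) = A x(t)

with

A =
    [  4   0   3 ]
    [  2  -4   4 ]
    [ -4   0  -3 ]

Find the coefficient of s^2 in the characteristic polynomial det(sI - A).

Expand det(sI - A) for the 3×3 matrix.
p(s) = s^3 + 3s^2 - 4s.
(Check: constant term = det(-A) = (-1)^3 det A = 0; coefficient of s^2 = -tr A = 3.)
The coefficient of s^2 is 3.

3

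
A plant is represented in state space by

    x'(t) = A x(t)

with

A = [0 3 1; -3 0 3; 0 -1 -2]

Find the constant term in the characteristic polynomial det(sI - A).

15

Expand det(sI - A) for the 3×3 matrix.
p(s) = s^3 + 2s^2 + 12s + 15.
(Check: constant term = det(-A) = (-1)^3 det A = 15; coefficient of s^2 = -tr A = 2.)
The constant term is 15.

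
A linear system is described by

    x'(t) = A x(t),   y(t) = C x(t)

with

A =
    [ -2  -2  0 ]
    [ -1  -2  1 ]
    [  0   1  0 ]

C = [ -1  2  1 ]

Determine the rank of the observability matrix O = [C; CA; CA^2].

CA = [[0, -1, 2]]
CA^2 = [[1, 4, -1]]
Observability matrix O = [C; CA; CA^2] = [[-1, 2, 1], [0, -1, 2], [1, 4, -1]]
det(O) = (-1)·((-1)·(-1) - 2·4) - 2·(0·(-1) - 2·1) + 1·(0·4 - (-1)·1) = (-1)·(-7) - 2·(-2) + 1·1 = 12 ≠ 0, so rank(O) = 3.
rank(O) = 3 = n, so the pair (A, C) is completely observable.

3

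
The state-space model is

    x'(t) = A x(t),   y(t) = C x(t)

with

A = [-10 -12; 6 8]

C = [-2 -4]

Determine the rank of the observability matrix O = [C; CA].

1

CA = [[-4, -8]]
Observability matrix O = [C; CA] = [[-2, -4], [-4, -8]]
Every row of O is a scalar multiple of row 1 = [-2, -4] (multipliers 1, 2), so the rows span a one-dimensional space.
O ≠ 0, hence rank(O) = 1.
rank(O) = 1 < n = 2, so the pair (A, C) is not completely observable.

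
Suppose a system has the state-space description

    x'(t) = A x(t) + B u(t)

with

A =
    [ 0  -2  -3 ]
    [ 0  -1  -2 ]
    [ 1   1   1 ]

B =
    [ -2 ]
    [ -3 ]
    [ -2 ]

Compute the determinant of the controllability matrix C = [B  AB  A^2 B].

243

AB = [[12], [7], [-7]]
A^2B = [[7], [7], [12]]
Controllability matrix C = [B  AB  A^2B] = [[-2, 12, 7], [-3, 7, 7], [-2, -7, 12]]
Expanding along the first row, det(C) = (-2)·(7·12 - 7·(-7)) - 12·((-3)·12 - 7·(-2)) + 7·((-3)·(-7) - 7·(-2)) = (-2)·133 - 12·(-22) + 7·35 = 243
Since det(C) ≠ 0, rank(C) = 3 and the system is completely controllable.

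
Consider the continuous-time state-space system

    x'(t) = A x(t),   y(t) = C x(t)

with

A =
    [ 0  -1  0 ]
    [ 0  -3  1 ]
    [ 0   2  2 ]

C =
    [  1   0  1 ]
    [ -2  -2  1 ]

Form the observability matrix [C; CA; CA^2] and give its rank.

3

CA = [[0, 1, 2], [0, 10, 0]]
CA^2 = [[0, 1, 5], [0, -30, 10]]
Observability matrix O = [C; CA; CA^2] = [[1, 0, 1], [-2, -2, 1], [0, 1, 2], [0, 10, 0], [0, 1, 5], [0, -30, 10]]
Take the 3×3 submatrix of O formed by rows 1, 2, 3: [[1, 0, 1], [-2, -2, 1], [0, 1, 2]]. Its determinant is 1·((-2)·2 - 1·1) - 0·((-2)·2 - 1·0) + 1·((-2)·1 - (-2)·0) = 1·(-5) - 0·(-4) + 1·(-2) = -7 ≠ 0.
So rank(O) ≥ 3; since O has 3 columns, rank(O) = 3.
rank(O) = 3 = n, so the pair (A, C) is completely observable.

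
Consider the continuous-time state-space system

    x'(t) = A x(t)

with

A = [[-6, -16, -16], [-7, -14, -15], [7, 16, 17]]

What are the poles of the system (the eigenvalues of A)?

-6, 1, 2

det(sI - A) = s^3 - (tr A)s^2 + (M11 + M22 + M33)s - det A, where Mii is the 2×2 principal minor of A obtained by deleting row i and column i.
tr A = (-6) + (-14) + 17 = -3; M11 = (-14)·17 - (-15)·16 = -238 - (-240) = 2; M22 = (-6)·17 - (-16)·7 = -102 - (-112) = 10; M33 = (-6)·(-14) - (-16)·(-7) = 84 - 112 = -28; sum of minors = -16.
det A = (-6)·((-14)·17 - (-15)·16) - (-16)·((-7)·17 - (-15)·7) + (-16)·((-7)·16 - (-14)·7) = (-6)·2 - (-16)·(-14) + (-16)·(-14) = -12.
So p(s) = det(sI - A) = s^3 + 3s^2 - 16s + 12.
Rational-root test: any integer root divides 12. Testing small divisors, s = 1 works: p(1) = 1 + 3 + (-16) + 12 = 0, so (s - 1) is a factor.
Dividing, p(s) = (s - 1)(s^2 + 4s - 12).
Factor s^2 + 4s - 12: two numbers with sum -4 and product -12 are 2 and -6, so s^2 + 4s - 12 = (s - 2)(s + 6).
Hence p(s) = (s - 2) (s - 1) (s + 6), with roots -6, 1, 2.
At least one eigenvalue has non-negative real part, so the system is not asymptotically stable.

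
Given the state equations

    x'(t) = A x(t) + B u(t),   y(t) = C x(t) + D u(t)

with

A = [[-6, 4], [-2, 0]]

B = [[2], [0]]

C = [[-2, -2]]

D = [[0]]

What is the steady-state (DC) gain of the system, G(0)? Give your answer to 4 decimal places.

1.0000

G(0) = C(-A)^{-1}B + D = -C A^{-1} B + D.
det A = 8, so A^{-1} = (1/8)·adj(A) = [[0, -1/2], [1/4, -3/4]]
A^{-1} B = [0, 1/2]^T
C A^{-1} B = -1
G(0) = D - C A^{-1} B = 0 - (-1) = 1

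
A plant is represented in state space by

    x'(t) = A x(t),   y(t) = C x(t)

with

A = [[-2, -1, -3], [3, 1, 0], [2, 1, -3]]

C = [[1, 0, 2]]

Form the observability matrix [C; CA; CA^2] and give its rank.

3

CA = [[2, 1, -9]]
CA^2 = [[-19, -10, 21]]
Observability matrix O = [C; CA; CA^2] = [[1, 0, 2], [2, 1, -9], [-19, -10, 21]]
det(O) = 1·(1·21 - (-9)·(-10)) - 0·(2·21 - (-9)·(-19)) + 2·(2·(-10) - 1·(-19)) = 1·(-69) - 0·(-129) + 2·(-1) = -71 ≠ 0, so rank(O) = 3.
rank(O) = 3 = n, so the pair (A, C) is completely observable.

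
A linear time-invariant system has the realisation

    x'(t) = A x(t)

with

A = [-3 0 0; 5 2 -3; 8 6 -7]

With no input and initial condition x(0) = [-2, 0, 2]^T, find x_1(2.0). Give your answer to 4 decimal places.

-0.0050

det(sI - A) = s^3 - (tr A)s^2 + (M11 + M22 + M33)s - det A, where Mii is the 2×2 principal minor of A obtained by deleting row i and column i.
tr A = (-3) + 2 + (-7) = -8; M11 = 2·(-7) - (-3)·6 = -14 - (-18) = 4; M22 = (-3)·(-7) - 0·8 = 21 - 0 = 21; M33 = (-3)·2 - 0·5 = -6 - 0 = -6; sum of minors = 19.
det A = (-3)·(2·(-7) - (-3)·6) - 0·(5·(-7) - (-3)·8) + 0·(5·6 - 2·8) = (-3)·4 - 0·(-11) + 0·14 = -12.
So p(s) = det(sI - A) = s^3 + 8s^2 + 19s + 12.
Rational-root test: any integer root divides 12. Testing small divisors, s = -1 works: p(-1) = -1 + 8 + (-19) + 12 = 0, so (s + 1) is a factor.
Dividing, p(s) = (s + 1)(s^2 + 7s + 12).
Factor s^2 + 7s + 12: two numbers with sum -7 and product 12 are -3 and -4, so s^2 + 7s + 12 = (s + 3)(s + 4).
Hence p(s) = (s + 1) (s + 3) (s + 4), with roots -4, -3, -1.
The eigenvalues -4, -3, -1 are distinct and real, so A is diagonalisable and x(t) = e^{At} x(0) = V diag(e^{λ_i t}) V^{-1} x(0), where the columns of V are the eigenvectors.
λ = -4: A - (-4)I = [[1, 0, 0], [5, 6, -3], [8, 6, -3]]. v must be orthogonal to every row; (row 1) × (row 2) = [0, 3, 6], so take v_1 = [0, 1, 2]^T.
λ = -3: A - (-3)I = [[0, 0, 0], [5, 5, -3], [8, 6, -4]]. v must be orthogonal to every row; (row 2) × (row 3) = [-2, -4, -10], so take v_2 = [1, 2, 5]^T.
λ = -1: A - (-1)I = [[-2, 0, 0], [5, 3, -3], [8, 6, -6]]. v must be orthogonal to every row; (row 1) × (row 2) = [0, -6, -6], so take v_3 = [0, -1, -1]^T.
V = [v_1 v_2 v_3] = [[0, 1, 0], [1, 2, -1], [2, 5, -1]] has det V = -1, so V^{-1} = adj(V)/det V = [[-3, -1, 1], [1, 0, 0], [-1, -2, 1]].
Modal coordinates z(0) = V^{-1} x(0): (-3)·(-2) + (-1)·0 + 1·2 = 8; 1·(-2) + 0·0 + 0·2 = -2; (-1)·(-2) + (-2)·0 + 1·2 = 4; so z(0) = [8, -2, 4]^T.
x_1(t) = Σ_i (v_i)_1 · z_i(0) · e^{λ_i t} (row 1 of V times the modal terms).
x_1(2.0) = 0·8·e^{-4·2.0} + 1·(-2)·e^{-3·2.0} + 0·4·e^{-1·2.0} = 0·0.000335 + (-2)·0.002479 + 0·0.135335 = -0.0050.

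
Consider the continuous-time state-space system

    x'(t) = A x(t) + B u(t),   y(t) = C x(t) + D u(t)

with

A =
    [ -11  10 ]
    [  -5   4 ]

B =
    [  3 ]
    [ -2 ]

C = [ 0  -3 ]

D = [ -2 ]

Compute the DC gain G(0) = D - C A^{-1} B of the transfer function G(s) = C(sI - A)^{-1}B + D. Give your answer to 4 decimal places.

16.5000

G(0) = C(-A)^{-1}B + D = -C A^{-1} B + D.
det A = 6, so A^{-1} = (1/6)·adj(A) = [[2/3, -5/3], [5/6, -11/6]]
A^{-1} B = [16/3, 37/6]^T
C A^{-1} B = -37/2
G(0) = D - C A^{-1} B = -2 - (-37/2) = 33/2 ≈ 16.5000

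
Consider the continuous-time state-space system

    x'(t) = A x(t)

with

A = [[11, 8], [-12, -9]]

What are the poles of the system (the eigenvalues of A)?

det(sI - A) = s^2 - (tr A)s + det A, with tr A = 11 + (-9) = 2 and det A = 11·(-9) - 8·(-12) = -99 - (-96) = -3.
So p(s) = det(sI - A) = s^2 - 2s - 3.
Factor s^2 - 2s - 3: two numbers with sum 2 and product -3 are 3 and -1, so s^2 - 2s - 3 = (s - 3)(s + 1).
Hence p(s) = (s - 3) (s + 1), with roots -1, 3.
At least one eigenvalue has non-negative real part, so the system is not asymptotically stable.

-1, 3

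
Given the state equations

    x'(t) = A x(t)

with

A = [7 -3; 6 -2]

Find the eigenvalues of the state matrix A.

det(sI - A) = s^2 - (tr A)s + det A, with tr A = 7 + (-2) = 5 and det A = 7·(-2) - (-3)·6 = -14 - (-18) = 4.
So p(s) = det(sI - A) = s^2 - 5s + 4.
Factor s^2 - 5s + 4: two numbers with sum 5 and product 4 are 4 and 1, so s^2 - 5s + 4 = (s - 4)(s - 1).
Hence p(s) = (s - 4) (s - 1), with roots 1, 4.
At least one eigenvalue has non-negative real part, so the system is not asymptotically stable.

1, 4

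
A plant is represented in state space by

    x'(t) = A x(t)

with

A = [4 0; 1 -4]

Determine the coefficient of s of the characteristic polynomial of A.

For a 2×2 matrix, det(sI - A) = s^2 - (tr A)s + det A.
tr A = 0, det A = -16.
So p(s) = s^2 - 16.
The coefficient of s is 0.

0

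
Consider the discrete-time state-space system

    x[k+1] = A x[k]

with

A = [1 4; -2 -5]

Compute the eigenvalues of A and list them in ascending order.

-3, -1

det(zI - A) = z^2 - (tr A)z + det A, with tr A = 1 + (-5) = -4 and det A = 1·(-5) - 4·(-2) = -5 - (-8) = 3.
So p(z) = det(zI - A) = z^2 + 4z + 3.
Factor z^2 + 4z + 3: two numbers with sum -4 and product 3 are -1 and -3, so z^2 + 4z + 3 = (z + 1)(z + 3).
Hence p(z) = (z + 1) (z + 3), with roots -3, -1.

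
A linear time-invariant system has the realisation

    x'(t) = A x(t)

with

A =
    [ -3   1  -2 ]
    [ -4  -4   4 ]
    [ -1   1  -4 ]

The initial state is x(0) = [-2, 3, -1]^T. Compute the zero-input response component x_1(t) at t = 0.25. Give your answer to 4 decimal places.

-0.4916

det(sI - A) = s^3 - (tr A)s^2 + (M11 + M22 + M33)s - det A, where Mii is the 2×2 principal minor of A obtained by deleting row i and column i.
tr A = (-3) + (-4) + (-4) = -11; M11 = (-4)·(-4) - 4·1 = 16 - 4 = 12; M22 = (-3)·(-4) - (-2)·(-1) = 12 - 2 = 10; M33 = (-3)·(-4) - 1·(-4) = 12 - (-4) = 16; sum of minors = 38.
det A = (-3)·((-4)·(-4) - 4·1) - 1·((-4)·(-4) - 4·(-1)) + (-2)·((-4)·1 - (-4)·(-1)) = (-3)·12 - 1·20 + (-2)·(-8) = -40.
So p(s) = det(sI - A) = s^3 + 11s^2 + 38s + 40.
Rational-root test: any integer root divides 40. Testing small divisors, s = -2 works: p(-2) = -8 + 44 + (-76) + 40 = 0, so (s + 2) is a factor.
Dividing, p(s) = (s + 2)(s^2 + 9s + 20).
Factor s^2 + 9s + 20: two numbers with sum -9 and product 20 are -4 and -5, so s^2 + 9s + 20 = (s + 4)(s + 5).
Hence p(s) = (s + 2) (s + 4) (s + 5), with roots -5, -4, -2.
The eigenvalues -5, -4, -2 are distinct and real, so A is diagonalisable and x(t) = e^{At} x(0) = V diag(e^{λ_i t}) V^{-1} x(0), where the columns of V are the eigenvectors.
λ = -5: A - (-5)I = [[2, 1, -2], [-4, 1, 4], [-1, 1, 1]]. v must be orthogonal to every row; (row 1) × (row 2) = [6, 0, 6], so take v_1 = [-1, 0, -1]^T.
λ = -4: A - (-4)I = [[1, 1, -2], [-4, 0, 4], [-1, 1, 0]]. v must be orthogonal to every row; (row 1) × (row 2) = [4, 4, 4], so take v_2 = [-1, -1, -1]^T.
λ = -2: A - (-2)I = [[-1, 1, -2], [-4, -2, 4], [-1, 1, -2]]. v must be orthogonal to every row; (row 1) × (row 2) = [0, 12, 6], so take v_3 = [0, 2, 1]^T.
V = [v_1 v_2 v_3] = [[-1, -1, 0], [0, -1, 2], [-1, -1, 1]] has det V = 1, so V^{-1} = adj(V)/det V = [[1, 1, -2], [-2, -1, 2], [-1, 0, 1]].
Modal coordinates z(0) = V^{-1} x(0): 1·(-2) + 1·3 + (-2)·(-1) = 3; (-2)·(-2) + (-1)·3 + 2·(-1) = -1; (-1)·(-2) + 0·3 + 1·(-1) = 1; so z(0) = [3, -1, 1]^T.
x_1(t) = Σ_i (v_i)_1 · z_i(0) · e^{λ_i t} (row 1 of V times the modal terms).
x_1(0.25) = (-1)·3·e^{-5·0.25} + (-1)·(-1)·e^{-4·0.25} + 0·1·e^{-2·0.25} = (-3)·0.286505 + 1·0.367879 + 0·0.606531 = -0.4916.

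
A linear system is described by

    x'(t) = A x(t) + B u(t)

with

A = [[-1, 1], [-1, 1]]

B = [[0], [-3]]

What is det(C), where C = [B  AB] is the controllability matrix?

AB = [[-3], [-3]]
Controllability matrix C = [B  AB] = [[0, -3], [-3, -3]]
det(C) = 0·(-3) - (-3)·(-3) = 0 - 9 = -9
Since det(C) ≠ 0, rank(C) = 2 and the system is completely controllable.

-9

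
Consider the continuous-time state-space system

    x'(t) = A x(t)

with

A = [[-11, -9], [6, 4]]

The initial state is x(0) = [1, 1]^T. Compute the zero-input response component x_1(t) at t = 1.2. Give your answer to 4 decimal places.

det(sI - A) = s^2 - (tr A)s + det A, with tr A = (-11) + 4 = -7 and det A = (-11)·4 - (-9)·6 = -44 - (-54) = 10.
So p(s) = det(sI - A) = s^2 + 7s + 10.
Factor s^2 + 7s + 10: two numbers with sum -7 and product 10 are -2 and -5, so s^2 + 7s + 10 = (s + 2)(s + 5).
Hence p(s) = (s + 2) (s + 5), with roots -5, -2.
The eigenvalues -5, -2 are distinct and real, so A is diagonalisable and x(t) = e^{At} x(0) = V diag(e^{λ_i t}) V^{-1} x(0), where the columns of V are the eigenvectors.
λ = -5: A - (-5)I = [[-6, -9], [6, 9]]. Row 1 gives (-6)·v1 + (-9)·v2 = 0, so take v_1 = [3, -2]^T.
λ = -2: A - (-2)I = [[-9, -9], [6, 6]]. Row 1 gives (-9)·v1 + (-9)·v2 = 0, so take v_2 = [1, -1]^T.
V = [v_1 v_2] = [[3, 1], [-2, -1]] has det V = -1, so V^{-1} = adj(V)/det V = [[1, 1], [-2, -3]].
Modal coordinates z(0) = V^{-1} x(0): 1·1 + 1·1 = 2; (-2)·1 + (-3)·1 = -5; so z(0) = [2, -5]^T.
x_1(t) = Σ_i (v_i)_1 · z_i(0) · e^{λ_i t} (row 1 of V times the modal terms).
x_1(1.2) = 3·2·e^{-5·1.2} + 1·(-5)·e^{-2·1.2} = 6·0.002479 + (-5)·0.090718 = -0.4387.

-0.4387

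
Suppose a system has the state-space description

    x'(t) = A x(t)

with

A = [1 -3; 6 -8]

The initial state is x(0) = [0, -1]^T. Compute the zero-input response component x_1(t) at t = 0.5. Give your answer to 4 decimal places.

det(sI - A) = s^2 - (tr A)s + det A, with tr A = 1 + (-8) = -7 and det A = 1·(-8) - (-3)·6 = -8 - (-18) = 10.
So p(s) = det(sI - A) = s^2 + 7s + 10.
Factor s^2 + 7s + 10: two numbers with sum -7 and product 10 are -2 and -5, so s^2 + 7s + 10 = (s + 2)(s + 5).
Hence p(s) = (s + 2) (s + 5), with roots -5, -2.
The eigenvalues -5, -2 are distinct and real, so A is diagonalisable and x(t) = e^{At} x(0) = V diag(e^{λ_i t}) V^{-1} x(0), where the columns of V are the eigenvectors.
λ = -5: A - (-5)I = [[6, -3], [6, -3]]. Row 1 gives 6·v1 + (-3)·v2 = 0, so take v_1 = [1, 2]^T.
λ = -2: A - (-2)I = [[3, -3], [6, -6]]. Row 1 gives 3·v1 + (-3)·v2 = 0, so take v_2 = [-1, -1]^T.
V = [v_1 v_2] = [[1, -1], [2, -1]] has det V = 1, so V^{-1} = adj(V)/det V = [[-1, 1], [-2, 1]].
Modal coordinates z(0) = V^{-1} x(0): (-1)·0 + 1·(-1) = -1; (-2)·0 + 1·(-1) = -1; so z(0) = [-1, -1]^T.
x_1(t) = Σ_i (v_i)_1 · z_i(0) · e^{λ_i t} (row 1 of V times the modal terms).
x_1(0.5) = 1·(-1)·e^{-5·0.5} + (-1)·(-1)·e^{-2·0.5} = (-1)·0.082085 + 1·0.367879 = 0.2858.

0.2858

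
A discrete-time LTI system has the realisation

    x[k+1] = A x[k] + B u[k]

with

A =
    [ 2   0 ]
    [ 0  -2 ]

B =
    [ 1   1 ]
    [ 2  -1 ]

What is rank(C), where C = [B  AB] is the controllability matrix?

AB = [[2, 2], [-4, 2]]
Controllability matrix C = [B  AB] = [[1, 1, 2, 2], [2, -1, -4, 2]]
Take the 2×2 submatrix of C formed by columns 1, 2: [[1, 1], [2, -1]]. Its determinant is 1·(-1) - 1·2 = -1 - 2 = -3 ≠ 0.
So rank(C) ≥ 2; since C has 2 rows, rank(C) = 2.
rank(C) = 2 = n, so the pair (A, B) is completely controllable.

2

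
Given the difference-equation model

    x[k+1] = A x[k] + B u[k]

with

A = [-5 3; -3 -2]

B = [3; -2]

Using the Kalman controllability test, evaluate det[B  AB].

-57

AB = [[-21], [-5]]
Controllability matrix C = [B  AB] = [[3, -21], [-2, -5]]
det(C) = 3·(-5) - (-21)·(-2) = -15 - 42 = -57
Since det(C) ≠ 0, rank(C) = 2 and the system is completely controllable.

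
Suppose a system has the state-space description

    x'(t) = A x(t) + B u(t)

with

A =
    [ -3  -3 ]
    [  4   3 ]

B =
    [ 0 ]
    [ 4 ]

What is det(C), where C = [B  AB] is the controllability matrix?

AB = [[-12], [12]]
Controllability matrix C = [B  AB] = [[0, -12], [4, 12]]
det(C) = 0·12 - (-12)·4 = 0 - (-48) = 48
Since det(C) ≠ 0, rank(C) = 2 and the system is completely controllable.

48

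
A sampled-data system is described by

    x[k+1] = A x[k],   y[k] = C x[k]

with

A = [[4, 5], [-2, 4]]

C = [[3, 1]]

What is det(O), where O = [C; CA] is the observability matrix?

47

CA = [[10, 19]]
Observability matrix O = [C; CA] = [[3, 1], [10, 19]]
det(O) = 3·19 - 1·10 = 57 - 10 = 47
Since det(O) ≠ 0, rank(O) = 2 and the system is completely observable.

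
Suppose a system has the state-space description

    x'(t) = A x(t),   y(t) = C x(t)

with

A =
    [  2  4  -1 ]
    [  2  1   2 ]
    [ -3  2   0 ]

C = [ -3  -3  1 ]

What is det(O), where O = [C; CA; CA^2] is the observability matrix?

928

CA = [[-15, -13, -3]]
CA^2 = [[-47, -79, -11]]
Observability matrix O = [C; CA; CA^2] = [[-3, -3, 1], [-15, -13, -3], [-47, -79, -11]]
Expanding along the first row, det(O) = (-3)·((-13)·(-11) - (-3)·(-79)) - (-3)·((-15)·(-11) - (-3)·(-47)) + 1·((-15)·(-79) - (-13)·(-47)) = (-3)·(-94) - (-3)·24 + 1·574 = 928
Since det(O) ≠ 0, rank(O) = 3 and the system is completely observable.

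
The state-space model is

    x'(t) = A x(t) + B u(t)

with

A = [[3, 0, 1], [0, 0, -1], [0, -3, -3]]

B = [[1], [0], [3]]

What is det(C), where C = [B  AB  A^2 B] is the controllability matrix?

AB = [[6], [-3], [-9]]
A^2B = [[9], [9], [36]]
Controllability matrix C = [B  AB  A^2B] = [[1, 6, 9], [0, -3, 9], [3, -9, 36]]
Expanding along the first row, det(C) = 1·((-3)·36 - 9·(-9)) - 6·(0·36 - 9·3) + 9·(0·(-9) - (-3)·3) = 1·(-27) - 6·(-27) + 9·9 = 216
Since det(C) ≠ 0, rank(C) = 3 and the system is completely controllable.

216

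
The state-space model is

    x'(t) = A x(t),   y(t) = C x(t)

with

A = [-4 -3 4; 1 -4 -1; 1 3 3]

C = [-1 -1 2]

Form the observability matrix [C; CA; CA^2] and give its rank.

3

CA = [[5, 13, 3]]
CA^2 = [[-4, -58, 16]]
Observability matrix O = [C; CA; CA^2] = [[-1, -1, 2], [5, 13, 3], [-4, -58, 16]]
det(O) = (-1)·(13·16 - 3·(-58)) - (-1)·(5·16 - 3·(-4)) + 2·(5·(-58) - 13·(-4)) = (-1)·382 - (-1)·92 + 2·(-238) = -766 ≠ 0, so rank(O) = 3.
rank(O) = 3 = n, so the pair (A, C) is completely observable.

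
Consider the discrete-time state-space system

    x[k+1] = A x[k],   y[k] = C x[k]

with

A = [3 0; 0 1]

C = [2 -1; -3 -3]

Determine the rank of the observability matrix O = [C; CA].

CA = [[6, -1], [-9, -3]]
Observability matrix O = [C; CA] = [[2, -1], [-3, -3], [6, -1], [-9, -3]]
Take the 2×2 submatrix of O formed by rows 1, 2: [[2, -1], [-3, -3]]. Its determinant is 2·(-3) - (-1)·(-3) = -6 - 3 = -9 ≠ 0.
So rank(O) ≥ 2; since O has 2 columns, rank(O) = 2.
rank(O) = 2 = n, so the pair (A, C) is completely observable.

2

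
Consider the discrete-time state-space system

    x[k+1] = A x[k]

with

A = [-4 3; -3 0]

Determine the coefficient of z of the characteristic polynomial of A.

4

For a 2×2 matrix, det(zI - A) = z^2 - (tr A)z + det A.
tr A = -4, det A = 9.
So p(z) = z^2 + 4z + 9.
The coefficient of z is 4.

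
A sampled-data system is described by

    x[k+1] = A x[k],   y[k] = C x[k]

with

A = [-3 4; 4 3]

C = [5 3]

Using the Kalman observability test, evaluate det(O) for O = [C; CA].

154

CA = [[-3, 29]]
Observability matrix O = [C; CA] = [[5, 3], [-3, 29]]
det(O) = 5·29 - 3·(-3) = 145 - (-9) = 154
Since det(O) ≠ 0, rank(O) = 2 and the system is completely observable.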